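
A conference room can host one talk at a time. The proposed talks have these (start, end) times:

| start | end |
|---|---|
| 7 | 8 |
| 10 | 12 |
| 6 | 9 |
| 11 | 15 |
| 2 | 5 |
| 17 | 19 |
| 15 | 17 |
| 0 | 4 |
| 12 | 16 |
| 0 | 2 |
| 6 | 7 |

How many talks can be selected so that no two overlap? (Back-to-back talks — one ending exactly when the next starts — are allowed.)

7

By end time: (0,2), (0,4), (2,5), (6,7), (7,8), (6,9), (10,12), (11,15), (12,16), (15,17), (17,19).
Pick (0,2); next start ≥ 2 → (2,5); next start ≥ 5 → (6,7); next start ≥ 7 → (7,8); next start ≥ 8 → (10,12); next start ≥ 12 → (12,16); next start ≥ 16 → (17,19).
Selected 7 talks.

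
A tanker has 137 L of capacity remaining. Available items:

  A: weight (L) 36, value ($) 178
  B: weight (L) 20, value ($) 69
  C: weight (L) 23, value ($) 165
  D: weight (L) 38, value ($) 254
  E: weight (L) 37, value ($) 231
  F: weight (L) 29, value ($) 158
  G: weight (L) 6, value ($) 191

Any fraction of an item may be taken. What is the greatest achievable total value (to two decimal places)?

Greedy by value/weight ratio, highest first.
Ratios (sorted): G 31.83, C 7.17, D 6.68, E 6.24, F 5.45, A 4.94, B 3.45
take G (6 @ 191); take C (23 @ 165); take D (38 @ 254); take E (37 @ 231); take F (29 @ 158); take 4/36 of A → 19.78. Capacity used 137/137.
Total value = 1018.78

1018.78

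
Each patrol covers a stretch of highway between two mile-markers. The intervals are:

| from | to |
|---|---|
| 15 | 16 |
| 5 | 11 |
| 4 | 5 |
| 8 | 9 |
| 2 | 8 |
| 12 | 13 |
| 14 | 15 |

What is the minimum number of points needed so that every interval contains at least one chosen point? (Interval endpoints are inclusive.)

By right end: [4,5]  [2,8]  [8,9]  [5,11]  [12,13]  [14,15]  [15,16]
[4,5] uncovered → point at 5; [8,9] uncovered → point at 9; [12,13] uncovered → point at 13; [14,15] uncovered → point at 15.
Points: 5, 9, 13, 15 (4 total).

4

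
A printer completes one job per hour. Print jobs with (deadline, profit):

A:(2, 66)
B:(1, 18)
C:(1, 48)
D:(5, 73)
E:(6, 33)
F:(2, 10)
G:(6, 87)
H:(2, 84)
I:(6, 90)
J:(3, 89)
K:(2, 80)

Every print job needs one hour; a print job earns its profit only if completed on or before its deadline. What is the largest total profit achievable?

503

Sort by profit descending; place each in the latest free slot ≤ its deadline.
Profit order: I=90 J=89 G=87 H=84 K=80 D=73 A=66 C=48 E=33 B=18 F=10
Assign: I→slot 6, J→slot 3, G→slot 5, H→slot 2, K→slot 1, D→slot 4, A skipped, C skipped, E skipped, B skipped, F skipped.
Slots: [1:K] [2:H] [3:J] [4:D] [5:G] [6:I]
Profit = 80 + 84 + 89 + 73 + 87 + 90 = 503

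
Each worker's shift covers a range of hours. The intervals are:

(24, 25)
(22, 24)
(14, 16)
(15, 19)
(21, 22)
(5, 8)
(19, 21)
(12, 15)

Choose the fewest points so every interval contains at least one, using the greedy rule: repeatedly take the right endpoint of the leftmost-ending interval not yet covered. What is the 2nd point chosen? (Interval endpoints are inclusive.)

15

Process intervals by earliest right end; each time one isn't hit yet, stab at its right endpoint.
Sorted: [5,8] [12,15] [14,16] [15,19] [19,21] [21,22] [22,24] [24,25]
{[5,8]} hit by 8; {[12,15],[14,16],[15,19]} hit by 15; {[19,21],[21,22]} hit by 21; {[22,24],[24,25]} hit by 24.
Points: 8, 15, 21, 24 (4 total).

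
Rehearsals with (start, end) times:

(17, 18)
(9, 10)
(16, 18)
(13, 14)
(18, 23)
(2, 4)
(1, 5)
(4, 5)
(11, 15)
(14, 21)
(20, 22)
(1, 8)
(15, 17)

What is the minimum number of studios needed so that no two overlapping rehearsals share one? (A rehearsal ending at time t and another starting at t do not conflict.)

starts: [1, 1, 2, 4, 9, 11, 13, 14, 15, 16, 17, 18, 20]
ends:   [4, 5, 5, 8, 10, 14, 15, 17, 18, 18, 21, 22, 23]
s1→1 s1→2 s2→3  — peak 3.

3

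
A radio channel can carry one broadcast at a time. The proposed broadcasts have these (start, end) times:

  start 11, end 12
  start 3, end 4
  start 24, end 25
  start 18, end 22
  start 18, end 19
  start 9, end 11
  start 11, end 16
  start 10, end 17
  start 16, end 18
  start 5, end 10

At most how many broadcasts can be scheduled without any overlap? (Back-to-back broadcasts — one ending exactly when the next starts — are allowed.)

6

Greedy by earliest finish: after sorting by end time, pick each interval compatible with the last pick.
Sorted by end: (3,4)  (5,10)  (9,11)  (11,12)  (11,16)  (10,17)  (16,18)  (18,19)  (18,22)  (24,25)
take (3,4); take (5,10); take (11,12); skip (11,16); skip (10,17); take (16,18); take (18,19); skip (18,22); take (24,25).
Selected 6 broadcasts.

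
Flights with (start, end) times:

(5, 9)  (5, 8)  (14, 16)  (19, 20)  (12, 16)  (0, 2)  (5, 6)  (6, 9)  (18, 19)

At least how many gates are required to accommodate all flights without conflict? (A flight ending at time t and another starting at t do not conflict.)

3

The answer is the maximum number of intervals overlapping at any instant.
Events (time:±→running): 0:+→1 2:-→0 5:+→1 5:+→2 5:+→3 … peak 3.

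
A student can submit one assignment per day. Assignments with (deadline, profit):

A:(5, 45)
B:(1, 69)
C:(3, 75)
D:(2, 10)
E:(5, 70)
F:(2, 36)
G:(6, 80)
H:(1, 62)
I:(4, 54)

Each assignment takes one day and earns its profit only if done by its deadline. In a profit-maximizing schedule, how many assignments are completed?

By profit: G(d6,80), C(d3,75), E(d5,70), B(d1,69), H(d1,62), I(d4,54), A(d5,45), F(d2,36), D(d2,10)
G→slot 6; C→slot 3; E→slot 5; B→slot 1; H skipped; I→slot 4; A→slot 2; F skipped; D skipped.
6 of 9 scheduled.

6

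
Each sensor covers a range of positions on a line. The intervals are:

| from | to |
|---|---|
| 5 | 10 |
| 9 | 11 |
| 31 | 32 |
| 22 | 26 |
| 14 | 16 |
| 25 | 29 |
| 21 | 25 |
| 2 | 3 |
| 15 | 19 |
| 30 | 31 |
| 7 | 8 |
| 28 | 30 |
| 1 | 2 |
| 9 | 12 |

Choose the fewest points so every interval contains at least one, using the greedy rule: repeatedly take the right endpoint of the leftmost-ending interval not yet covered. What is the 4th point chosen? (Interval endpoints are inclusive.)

16

Sort by right endpoint; whenever an interval is uncovered, place a point at its right end.
Sorted: [1,2] [2,3] [7,8] [5,10] [9,11] [9,12] [14,16] [15,19] [21,25] [22,26] [25,29] [28,30] [30,31] [31,32]
{[1,2],[2,3]} hit by 2; {[7,8],[5,10]} hit by 8; {[9,11],[9,12]} hit by 11; {[14,16],[15,19]} hit by 16; {[21,25],[22,26],[25,29]} hit by 25; {[28,30],[30,31]} hit by 30; {[31,32]} hit by 32.
Points: 2, 8, 11, 16, 25, 30, 32 (7 total).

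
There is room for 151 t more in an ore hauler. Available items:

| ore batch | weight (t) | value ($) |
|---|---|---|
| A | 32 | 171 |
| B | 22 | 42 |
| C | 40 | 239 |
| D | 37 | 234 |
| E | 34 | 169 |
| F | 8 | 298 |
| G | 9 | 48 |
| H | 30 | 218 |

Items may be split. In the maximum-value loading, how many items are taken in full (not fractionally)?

Sort by value per unit weight and fill in that order.
Ratios (sorted): F 37.25, H 7.27, D 6.32, C 5.97, A 5.34, G 5.33, E 4.97, B 1.91
take F (8 @ 298); take H (30 @ 218); take D (37 @ 234); take C (40 @ 239); take A (32 @ 171); take 4/9 of G → 21.33. Capacity used 151/151.
5 item(s) taken whole; one partial (take 4/9 of G).

5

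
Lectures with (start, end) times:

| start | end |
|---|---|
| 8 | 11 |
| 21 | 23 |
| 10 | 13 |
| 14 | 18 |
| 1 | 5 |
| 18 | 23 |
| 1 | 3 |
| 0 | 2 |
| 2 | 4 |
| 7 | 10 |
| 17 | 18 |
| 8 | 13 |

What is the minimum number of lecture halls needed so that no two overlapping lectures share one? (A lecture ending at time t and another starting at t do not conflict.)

3

Count concurrent intervals with a sweep; the peak is the room count.
Events (time:±→running): 0:+→1 1:+→2 1:+→3 … peak 3.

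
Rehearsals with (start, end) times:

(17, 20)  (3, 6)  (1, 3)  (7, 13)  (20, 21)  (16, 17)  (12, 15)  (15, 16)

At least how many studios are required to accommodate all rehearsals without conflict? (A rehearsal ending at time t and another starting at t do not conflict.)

Count concurrent intervals with a sweep; the peak is the room count.
starts: [1, 3, 7, 12, 15, 16, 17, 20]
ends:   [3, 6, 13, 15, 16, 17, 20, 21]
s1→1 e3→0 s3→1 e6→0 s7→1 s12→2  — peak 2.

2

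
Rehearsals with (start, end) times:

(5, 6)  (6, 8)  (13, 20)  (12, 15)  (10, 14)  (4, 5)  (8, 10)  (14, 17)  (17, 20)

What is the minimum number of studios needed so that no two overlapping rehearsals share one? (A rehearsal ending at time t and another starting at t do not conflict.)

3

Events (time:±→running): 4:+→1 5:-→0 5:+→1 6:-→0 6:+→1 8:-→0 8:+→1 10:-→0 10:+→1 12:+→2 13:+→3 … peak 3.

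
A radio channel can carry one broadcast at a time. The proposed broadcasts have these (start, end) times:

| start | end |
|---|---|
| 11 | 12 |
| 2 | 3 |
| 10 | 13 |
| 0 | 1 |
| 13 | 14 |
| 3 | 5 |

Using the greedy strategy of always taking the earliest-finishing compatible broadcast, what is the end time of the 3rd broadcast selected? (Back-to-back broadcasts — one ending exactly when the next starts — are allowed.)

5

Greedy by earliest finish: after sorting by end time, pick each interval compatible with the last pick.
By end time: (0,1), (2,3), (3,5), (11,12), (10,13), (13,14).
Pick (0,1); next start ≥ 1 → (2,3); next start ≥ 3 → (3,5); next start ≥ 5 → (11,12); next start ≥ 12 → (13,14).
Selected: (0,1) (2,3) (3,5) (11,12) (13,14)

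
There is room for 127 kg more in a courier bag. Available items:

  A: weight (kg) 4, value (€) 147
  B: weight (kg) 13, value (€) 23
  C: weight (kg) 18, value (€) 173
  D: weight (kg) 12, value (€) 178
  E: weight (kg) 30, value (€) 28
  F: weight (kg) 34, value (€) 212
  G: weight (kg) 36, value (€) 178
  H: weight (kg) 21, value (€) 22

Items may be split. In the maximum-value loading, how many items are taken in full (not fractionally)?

Ratios (sorted): A 36.75, D 14.83, C 9.61, F 6.24, G 4.94, B 1.77, H 1.05, E 0.93
take A (4 @ 147); take D (12 @ 178); take C (18 @ 173); take F (34 @ 212); take G (36 @ 178); take B (13 @ 23); take 10/21 of H → 10.48. Capacity used 127/127.
6 item(s) taken whole; one partial (take 10/21 of H).

6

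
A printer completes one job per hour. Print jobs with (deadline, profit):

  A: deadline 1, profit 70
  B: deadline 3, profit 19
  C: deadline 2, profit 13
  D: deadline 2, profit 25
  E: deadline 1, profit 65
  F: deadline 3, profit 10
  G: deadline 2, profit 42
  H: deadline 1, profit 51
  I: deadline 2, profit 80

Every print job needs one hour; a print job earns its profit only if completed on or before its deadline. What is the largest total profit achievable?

169

Profit order: I=80 A=70 E=65 H=51 G=42 D=25 B=19 C=13 F=10
Assign: I→slot 2, A→slot 1, E skipped, H skipped, G skipped, D skipped, B→slot 3, C skipped, F skipped.
Slots: [1:A] [2:I] [3:B]
Profit = 70 + 80 + 19 = 169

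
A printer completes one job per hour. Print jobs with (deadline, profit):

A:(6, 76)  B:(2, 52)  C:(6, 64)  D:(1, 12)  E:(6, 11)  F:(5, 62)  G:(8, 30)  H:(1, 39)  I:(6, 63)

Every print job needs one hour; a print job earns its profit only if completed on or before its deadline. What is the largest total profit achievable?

386

Profit order: A=76 C=64 I=63 F=62 B=52 H=39 G=30 D=12 E=11
Assign: A→slot 6, C→slot 5, I→slot 4, F→slot 3, B→slot 2, H→slot 1, G→slot 8, D skipped, E skipped.
Slots: [1:H] [2:B] [3:F] [4:I] [5:C] [6:A] [8:G]
Profit = 39 + 52 + 62 + 63 + 64 + 76 + 30 = 386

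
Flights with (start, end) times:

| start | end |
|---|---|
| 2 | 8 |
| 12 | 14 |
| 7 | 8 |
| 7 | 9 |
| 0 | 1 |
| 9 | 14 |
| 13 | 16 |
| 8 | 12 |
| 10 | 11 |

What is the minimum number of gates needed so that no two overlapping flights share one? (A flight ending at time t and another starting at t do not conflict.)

Count concurrent intervals with a sweep; the peak is the room count.
starts: [0, 2, 7, 7, 8, 9, 10, 12, 13]
ends:   [1, 8, 8, 9, 11, 12, 14, 14, 16]
s0→1 e1→0 s2→1 s7→2 s7→3  — peak 3.

3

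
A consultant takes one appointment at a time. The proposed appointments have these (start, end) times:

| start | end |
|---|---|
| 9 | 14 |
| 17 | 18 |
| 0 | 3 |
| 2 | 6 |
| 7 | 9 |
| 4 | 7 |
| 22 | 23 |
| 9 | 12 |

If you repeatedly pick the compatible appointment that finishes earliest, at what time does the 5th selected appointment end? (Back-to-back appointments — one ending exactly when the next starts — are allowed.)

18

By end time: (0,3), (2,6), (4,7), (7,9), (9,12), (9,14), (17,18), (22,23).
Pick (0,3); next start ≥ 3 → (4,7); next start ≥ 7 → (7,9); next start ≥ 9 → (9,12); next start ≥ 12 → (17,18); next start ≥ 18 → (22,23).
Selected: (0,3) (4,7) (7,9) (9,12) (17,18) (22,23)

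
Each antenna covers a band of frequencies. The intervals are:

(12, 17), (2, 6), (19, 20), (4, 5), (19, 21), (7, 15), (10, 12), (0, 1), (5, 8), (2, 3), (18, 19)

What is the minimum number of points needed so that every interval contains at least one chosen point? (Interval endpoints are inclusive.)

5

Sort by right endpoint; whenever an interval is uncovered, place a point at its right end.
By right end: [0,1]  [2,3]  [4,5]  [2,6]  [5,8]  [10,12]  [7,15]  [12,17]  [18,19]  [19,20]  [19,21]
[0,1] uncovered → point at 1; [2,3] uncovered → point at 3; [4,5] uncovered → point at 5; [10,12] uncovered → point at 12; [18,19] uncovered → point at 19.
Points: 1, 3, 5, 12, 19 (5 total).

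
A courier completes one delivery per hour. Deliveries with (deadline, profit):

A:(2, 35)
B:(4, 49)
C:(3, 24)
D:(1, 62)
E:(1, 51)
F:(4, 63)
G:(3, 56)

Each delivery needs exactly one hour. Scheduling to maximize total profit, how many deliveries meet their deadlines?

Take jobs in profit order; each goes to the latest open slot no later than its deadline.
Profit order: F=63 D=62 G=56 E=51 B=49 A=35 C=24
Assign: F→slot 4, D→slot 1, G→slot 3, E skipped, B→slot 2, A skipped, C skipped.
Slots: [1:D] [2:B] [3:G] [4:F]
4 of 7 scheduled.

4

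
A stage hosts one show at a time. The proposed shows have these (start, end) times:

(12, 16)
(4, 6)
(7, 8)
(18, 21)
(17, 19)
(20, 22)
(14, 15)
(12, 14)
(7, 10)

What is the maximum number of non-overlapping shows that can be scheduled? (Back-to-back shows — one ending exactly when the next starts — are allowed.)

By end time: (4,6), (7,8), (7,10), (12,14), (14,15), (12,16), (17,19), (18,21), (20,22).
Pick (4,6); next start ≥ 6 → (7,8); next start ≥ 8 → (12,14); next start ≥ 14 → (14,15); next start ≥ 15 → (17,19); next start ≥ 19 → (20,22).
Selected 6 shows.

6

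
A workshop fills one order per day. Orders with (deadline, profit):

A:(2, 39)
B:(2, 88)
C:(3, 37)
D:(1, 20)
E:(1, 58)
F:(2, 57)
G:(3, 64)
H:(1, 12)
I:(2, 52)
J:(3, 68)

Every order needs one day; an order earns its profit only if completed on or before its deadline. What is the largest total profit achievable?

By profit: B(d2,88), J(d3,68), G(d3,64), E(d1,58), F(d2,57), I(d2,52), A(d2,39), C(d3,37), D(d1,20), H(d1,12)
B→slot 2; J→slot 3; G→slot 1; E skipped; F skipped; I skipped; A skipped; C skipped; D skipped; H skipped.
Profit = 64 + 88 + 68 = 220

220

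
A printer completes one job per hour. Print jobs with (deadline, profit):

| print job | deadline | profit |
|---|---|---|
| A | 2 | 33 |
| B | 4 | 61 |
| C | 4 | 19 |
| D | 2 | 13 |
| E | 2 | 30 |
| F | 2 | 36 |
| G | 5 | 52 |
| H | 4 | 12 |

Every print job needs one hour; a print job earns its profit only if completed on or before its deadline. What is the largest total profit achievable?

201

Profit order: B=61 G=52 F=36 A=33 E=30 C=19 D=13 H=12
Assign: B→slot 4, G→slot 5, F→slot 2, A→slot 1, E skipped, C→slot 3, D skipped, H skipped.
Slots: [1:A] [2:F] [3:C] [4:B] [5:G]
Profit = 33 + 36 + 19 + 61 + 52 = 201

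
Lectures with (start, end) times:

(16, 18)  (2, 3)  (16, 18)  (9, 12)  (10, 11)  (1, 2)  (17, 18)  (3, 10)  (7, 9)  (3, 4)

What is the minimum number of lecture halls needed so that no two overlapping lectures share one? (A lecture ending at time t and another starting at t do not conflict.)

The answer is the maximum number of intervals overlapping at any instant.
starts: [1, 2, 3, 3, 7, 9, 10, 16, 16, 17]
ends:   [2, 3, 4, 9, 10, 11, 12, 18, 18, 18]
s1→1 e2→0 s2→1 e3→0 s3→1 s3→2 e4→1 s7→2 e9→1 s9→2 e10→1 s10→2 e11→1 e12→0 s16→1 s16→2 s17→3  — peak 3.

3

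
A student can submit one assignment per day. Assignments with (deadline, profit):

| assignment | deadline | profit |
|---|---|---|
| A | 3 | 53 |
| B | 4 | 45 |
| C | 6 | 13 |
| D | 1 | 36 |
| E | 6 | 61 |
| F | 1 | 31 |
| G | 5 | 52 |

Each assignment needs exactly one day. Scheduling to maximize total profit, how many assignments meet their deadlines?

6

Take jobs in profit order; each goes to the latest open slot no later than its deadline.
By profit: E(d6,61), A(d3,53), G(d5,52), B(d4,45), D(d1,36), F(d1,31), C(d6,13)
E→slot 6; A→slot 3; G→slot 5; B→slot 4; D→slot 1; F skipped; C→slot 2.
6 of 7 scheduled.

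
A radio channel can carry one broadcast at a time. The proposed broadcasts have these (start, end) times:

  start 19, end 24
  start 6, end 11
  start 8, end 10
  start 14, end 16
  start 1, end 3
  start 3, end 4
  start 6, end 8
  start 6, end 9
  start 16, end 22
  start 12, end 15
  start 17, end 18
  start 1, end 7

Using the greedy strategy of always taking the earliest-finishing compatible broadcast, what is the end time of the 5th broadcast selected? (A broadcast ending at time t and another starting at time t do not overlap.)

15

Order by finish time; keep every interval that doesn't clash with the previous kept one.
Sorted by end: (1,3)  (3,4)  (1,7)  (6,8)  (6,9)  (8,10)  (6,11)  (12,15)  (14,16)  (17,18)  (16,22)  (19,24)
take (1,3); take (3,4); take (6,8); take (8,10); skip (6,11); take (12,15); skip (14,16); take (17,18); skip (16,22); take (19,24).
Selected: (1,3) (3,4) (6,8) (8,10) (12,15) (17,18) (19,24)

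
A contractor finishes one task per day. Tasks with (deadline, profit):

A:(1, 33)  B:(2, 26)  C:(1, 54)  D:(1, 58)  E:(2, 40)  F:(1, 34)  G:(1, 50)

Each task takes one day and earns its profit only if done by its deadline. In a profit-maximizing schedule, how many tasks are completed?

Take jobs in profit order; each goes to the latest open slot no later than its deadline.
Profit order: D=58 C=54 G=50 E=40 F=34 A=33 B=26
Assign: D→slot 1, C skipped, G skipped, E→slot 2, F skipped, A skipped, B skipped.
Slots: [1:D] [2:E]
2 of 7 scheduled.

2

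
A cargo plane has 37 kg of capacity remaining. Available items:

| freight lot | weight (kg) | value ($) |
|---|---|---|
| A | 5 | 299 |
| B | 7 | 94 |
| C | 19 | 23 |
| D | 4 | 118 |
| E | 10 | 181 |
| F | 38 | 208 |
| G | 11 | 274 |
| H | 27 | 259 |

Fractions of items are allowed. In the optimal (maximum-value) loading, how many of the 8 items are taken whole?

5

Greedy by value/weight ratio, highest first.
Ratios (sorted): A 59.80, D 29.50, G 24.91, E 18.10, B 13.43, H 9.59, F 5.47, C 1.21
take A (5 @ 299); take D (4 @ 118); take G (11 @ 274); take E (10 @ 181); take B (7 @ 94). Capacity used 37/37.
5 item(s) taken whole.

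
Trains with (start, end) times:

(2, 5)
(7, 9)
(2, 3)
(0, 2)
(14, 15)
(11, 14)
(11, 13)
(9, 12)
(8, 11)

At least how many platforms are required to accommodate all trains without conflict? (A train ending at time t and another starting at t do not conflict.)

3

starts: [0, 2, 2, 7, 8, 9, 11, 11, 14]
ends:   [2, 3, 5, 9, 11, 12, 13, 14, 15]
s0→1 e2→0 s2→1 s2→2 e3→1 e5→0 s7→1 s8→2 e9→1 s9→2 e11→1 s11→2 s11→3  — peak 3.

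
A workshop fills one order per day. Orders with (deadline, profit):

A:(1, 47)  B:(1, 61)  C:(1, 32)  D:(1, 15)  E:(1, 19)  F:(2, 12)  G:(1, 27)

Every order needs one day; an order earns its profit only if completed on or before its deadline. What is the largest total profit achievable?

73

Sort by profit descending; place each in the latest free slot ≤ its deadline.
Profit order: B=61 A=47 C=32 G=27 E=19 D=15 F=12
Assign: B→slot 1, A skipped, C skipped, G skipped, E skipped, D skipped, F→slot 2.
Slots: [1:B] [2:F]
Profit = 61 + 12 = 73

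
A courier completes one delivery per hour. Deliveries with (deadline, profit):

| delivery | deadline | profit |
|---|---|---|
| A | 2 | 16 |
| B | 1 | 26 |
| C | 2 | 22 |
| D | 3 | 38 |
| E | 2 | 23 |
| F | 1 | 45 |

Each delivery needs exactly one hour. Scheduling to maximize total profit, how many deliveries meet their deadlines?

3

Profit order: F=45 D=38 B=26 E=23 C=22 A=16
Assign: F→slot 1, D→slot 3, B skipped, E→slot 2, C skipped, A skipped.
Slots: [1:F] [2:E] [3:D]
3 of 6 scheduled.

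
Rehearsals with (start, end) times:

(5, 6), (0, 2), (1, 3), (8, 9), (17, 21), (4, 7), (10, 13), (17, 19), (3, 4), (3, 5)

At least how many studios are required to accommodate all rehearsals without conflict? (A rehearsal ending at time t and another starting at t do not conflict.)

2

Count concurrent intervals with a sweep; the peak is the room count.
starts: [0, 1, 3, 3, 4, 5, 8, 10, 17, 17]
ends:   [2, 3, 4, 5, 6, 7, 9, 13, 19, 21]
s0→1 s1→2  — peak 2.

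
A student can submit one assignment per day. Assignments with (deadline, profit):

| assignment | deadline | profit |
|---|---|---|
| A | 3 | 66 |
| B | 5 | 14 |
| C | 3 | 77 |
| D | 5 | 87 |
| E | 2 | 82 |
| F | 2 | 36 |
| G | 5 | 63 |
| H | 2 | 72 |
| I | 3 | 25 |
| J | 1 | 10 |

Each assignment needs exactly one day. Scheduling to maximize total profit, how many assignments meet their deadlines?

Sort by profit descending; place each in the latest free slot ≤ its deadline.
Profit order: D=87 E=82 C=77 H=72 A=66 G=63 F=36 I=25 B=14 J=10
Assign: D→slot 5, E→slot 2, C→slot 3, H→slot 1, A skipped, G→slot 4, F skipped, I skipped, B skipped, J skipped.
Slots: [1:H] [2:E] [3:C] [4:G] [5:D]
5 of 10 scheduled.

5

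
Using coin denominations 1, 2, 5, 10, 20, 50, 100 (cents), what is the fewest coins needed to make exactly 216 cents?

Greedy: take as many of the largest coin as possible, then repeat with the remainder.
216 − 2×100→16 − 1×10→6 − 1×5→1 − 1×1→0
Total coins = 2 + 1 + 1 + 1 = 5

5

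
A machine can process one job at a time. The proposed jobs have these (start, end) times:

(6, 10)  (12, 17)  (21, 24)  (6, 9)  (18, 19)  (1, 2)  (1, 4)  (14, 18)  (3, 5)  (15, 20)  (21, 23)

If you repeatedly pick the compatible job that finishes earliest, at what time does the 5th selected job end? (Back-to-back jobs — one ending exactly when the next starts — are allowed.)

By end time: (1,2), (1,4), (3,5), (6,9), (6,10), (12,17), (14,18), (18,19), (15,20), (21,23), (21,24).
Pick (1,2); next start ≥ 2 → (3,5); next start ≥ 5 → (6,9); next start ≥ 9 → (12,17); next start ≥ 17 → (18,19); next start ≥ 19 → (21,23).
Selected: (1,2) (3,5) (6,9) (12,17) (18,19) (21,23)

19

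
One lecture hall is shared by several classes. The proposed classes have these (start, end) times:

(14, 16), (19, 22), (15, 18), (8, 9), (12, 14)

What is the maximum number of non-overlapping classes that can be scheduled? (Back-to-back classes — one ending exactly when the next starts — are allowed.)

By end time: (8,9), (12,14), (14,16), (15,18), (19,22).
Pick (8,9); next start ≥ 9 → (12,14); next start ≥ 14 → (14,16); next start ≥ 16 → (19,22).
Selected 4 classes.

4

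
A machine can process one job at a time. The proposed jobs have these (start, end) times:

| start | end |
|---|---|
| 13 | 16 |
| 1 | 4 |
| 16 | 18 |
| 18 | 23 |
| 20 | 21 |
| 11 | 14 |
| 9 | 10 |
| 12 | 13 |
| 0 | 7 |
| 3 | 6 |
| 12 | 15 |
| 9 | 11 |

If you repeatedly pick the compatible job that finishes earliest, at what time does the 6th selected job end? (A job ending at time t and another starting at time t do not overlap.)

21

Sort by end time and greedily take each interval whose start is ≥ the last chosen end.
By end time: (1,4), (3,6), (0,7), (9,10), (9,11), (12,13), (11,14), (12,15), (13,16), (16,18), (20,21), (18,23).
Pick (1,4); next start ≥ 4 → (9,10); next start ≥ 10 → (12,13); next start ≥ 13 → (13,16); next start ≥ 16 → (16,18); next start ≥ 18 → (20,21).
Selected: (1,4) (9,10) (12,13) (13,16) (16,18) (20,21)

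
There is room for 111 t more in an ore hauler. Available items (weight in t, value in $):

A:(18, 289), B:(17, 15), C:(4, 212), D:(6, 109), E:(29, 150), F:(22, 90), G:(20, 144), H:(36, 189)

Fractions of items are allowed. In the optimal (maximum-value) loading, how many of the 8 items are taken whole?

Order: C (212/4=53.00) > D (109/6=18.17) > A (289/18=16.06) > G (144/20=7.20) > H (189/36=5.25) > E (150/29=5.17) > F (90/22=4.09) > B (15/17=0.88)
Fill: take C (4 @ 212) → take D (6 @ 109) → take A (18 @ 289) → take G (20 @ 144) → take H (36 @ 189) → take 27/29 of E → 139.66; 111/111 used.
5 item(s) taken whole; one partial (take 27/29 of E).

5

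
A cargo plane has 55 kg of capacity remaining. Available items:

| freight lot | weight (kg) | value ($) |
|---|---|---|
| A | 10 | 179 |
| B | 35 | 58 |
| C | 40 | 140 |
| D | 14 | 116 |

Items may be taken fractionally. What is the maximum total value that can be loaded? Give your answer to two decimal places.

403.50

Sort by value per unit weight and fill in that order.
Order: A (179/10=17.90) > D (116/14=8.29) > C (140/40=3.50) > B (58/35=1.66)
Fill: take A (10 @ 179) → take D (14 @ 116) → take 31/40 of C → 108.50; 55/55 used.
Total value = 403.50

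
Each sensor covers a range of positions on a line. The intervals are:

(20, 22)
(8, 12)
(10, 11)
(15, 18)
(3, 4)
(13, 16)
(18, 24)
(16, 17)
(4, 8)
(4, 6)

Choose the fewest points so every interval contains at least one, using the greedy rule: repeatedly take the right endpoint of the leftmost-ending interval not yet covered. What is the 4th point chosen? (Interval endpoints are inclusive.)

22

Sort by right endpoint; whenever an interval is uncovered, place a point at its right end.
Sorted: [3,4] [4,6] [4,8] [10,11] [8,12] [13,16] [16,17] [15,18] [20,22] [18,24]
{[3,4],[4,6],[4,8]} hit by 4; {[10,11],[8,12]} hit by 11; {[13,16],[16,17],[15,18]} hit by 16; {[20,22],[18,24]} hit by 22.
Points: 4, 11, 16, 22 (4 total).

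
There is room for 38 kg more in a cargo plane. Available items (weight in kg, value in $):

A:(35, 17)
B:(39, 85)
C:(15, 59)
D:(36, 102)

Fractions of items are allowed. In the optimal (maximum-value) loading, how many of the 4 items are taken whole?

1

Sort by value per unit weight and fill in that order.
Ratios (sorted): C 3.93, D 2.83, B 2.18, A 0.49
take C (15 @ 59); take 23/36 of D → 65.17. Capacity used 38/38.
1 item(s) taken whole; one partial (take 23/36 of D).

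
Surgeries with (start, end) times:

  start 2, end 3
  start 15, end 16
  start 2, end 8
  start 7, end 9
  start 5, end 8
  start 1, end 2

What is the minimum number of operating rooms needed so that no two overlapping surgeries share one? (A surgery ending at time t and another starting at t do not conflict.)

3

The answer is the maximum number of intervals overlapping at any instant.
Events (time:±→running): 1:+→1 2:-→0 2:+→1 2:+→2 3:-→1 5:+→2 7:+→3 … peak 3.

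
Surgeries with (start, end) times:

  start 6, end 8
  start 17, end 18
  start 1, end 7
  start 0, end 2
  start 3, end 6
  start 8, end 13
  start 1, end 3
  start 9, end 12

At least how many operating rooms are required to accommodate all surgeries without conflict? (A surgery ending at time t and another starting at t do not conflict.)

3

Count concurrent intervals with a sweep; the peak is the room count.
Events (time:±→running): 0:+→1 1:+→2 1:+→3 … peak 3.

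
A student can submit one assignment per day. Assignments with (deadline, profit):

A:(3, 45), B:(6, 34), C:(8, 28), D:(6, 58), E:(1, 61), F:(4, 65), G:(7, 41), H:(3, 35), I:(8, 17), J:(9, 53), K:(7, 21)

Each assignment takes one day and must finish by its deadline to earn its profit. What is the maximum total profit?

420

By profit: F(d4,65), E(d1,61), D(d6,58), J(d9,53), A(d3,45), G(d7,41), H(d3,35), B(d6,34), C(d8,28), K(d7,21), I(d8,17)
F→slot 4; E→slot 1; D→slot 6; J→slot 9; A→slot 3; G→slot 7; H→slot 2; B→slot 5; C→slot 8; K skipped; I skipped.
Profit = 61 + 35 + 45 + 65 + 34 + 58 + 41 + 28 + 53 = 420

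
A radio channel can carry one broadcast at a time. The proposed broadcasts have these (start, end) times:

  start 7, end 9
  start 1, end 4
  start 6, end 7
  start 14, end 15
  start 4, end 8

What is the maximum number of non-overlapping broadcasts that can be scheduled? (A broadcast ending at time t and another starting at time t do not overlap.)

Order by finish time; keep every interval that doesn't clash with the previous kept one.
By end time: (1,4), (6,7), (4,8), (7,9), (14,15).
Pick (1,4); next start ≥ 4 → (6,7); next start ≥ 7 → (7,9); next start ≥ 9 → (14,15).
Selected 4 broadcasts.

4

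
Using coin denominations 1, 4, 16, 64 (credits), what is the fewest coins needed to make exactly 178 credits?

7

178 − 2×64→50 − 3×16→2 − 2×1→0
Total coins = 2 + 3 + 2 = 7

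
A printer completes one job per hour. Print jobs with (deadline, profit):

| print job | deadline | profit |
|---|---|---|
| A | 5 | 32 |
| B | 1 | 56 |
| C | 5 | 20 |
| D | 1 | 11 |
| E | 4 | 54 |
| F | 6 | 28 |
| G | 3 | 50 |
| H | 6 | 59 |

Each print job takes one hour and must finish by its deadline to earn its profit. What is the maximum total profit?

279

Sort by profit descending; place each in the latest free slot ≤ its deadline.
By profit: H(d6,59), B(d1,56), E(d4,54), G(d3,50), A(d5,32), F(d6,28), C(d5,20), D(d1,11)
H→slot 6; B→slot 1; E→slot 4; G→slot 3; A→slot 5; F→slot 2; C skipped; D skipped.
Profit = 56 + 28 + 50 + 54 + 32 + 59 = 279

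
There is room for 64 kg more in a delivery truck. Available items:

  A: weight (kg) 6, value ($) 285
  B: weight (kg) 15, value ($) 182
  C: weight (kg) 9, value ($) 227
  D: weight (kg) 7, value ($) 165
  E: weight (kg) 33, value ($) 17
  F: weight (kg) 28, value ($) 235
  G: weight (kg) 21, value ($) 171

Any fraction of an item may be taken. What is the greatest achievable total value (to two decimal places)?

Order: A (285/6=47.50) > C (227/9=25.22) > D (165/7=23.57) > B (182/15=12.13) > F (235/28=8.39) > G (171/21=8.14) > E (17/33=0.52)
Fill: take A (6 @ 285) → take C (9 @ 227) → take D (7 @ 165) → take B (15 @ 182) → take 27/28 of F → 226.61; 64/64 used.
Total value = 1085.61

1085.61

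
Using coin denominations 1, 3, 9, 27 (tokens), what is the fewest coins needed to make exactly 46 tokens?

4

46 = 1×27 + 2×9 + 1×1
Total coins = 1 + 2 + 1 = 4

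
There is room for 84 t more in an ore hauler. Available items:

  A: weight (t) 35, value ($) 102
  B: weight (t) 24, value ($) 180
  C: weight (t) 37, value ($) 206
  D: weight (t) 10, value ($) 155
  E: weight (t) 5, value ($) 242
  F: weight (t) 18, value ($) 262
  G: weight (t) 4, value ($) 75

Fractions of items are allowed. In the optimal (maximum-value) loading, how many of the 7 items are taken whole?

5

Greedy by value/weight ratio, highest first.
Order: E (242/5=48.40) > G (75/4=18.75) > D (155/10=15.50) > F (262/18=14.56) > B (180/24=7.50) > C (206/37=5.57) > A (102/35=2.91)
Fill: take E (5 @ 242) → take G (4 @ 75) → take D (10 @ 155) → take F (18 @ 262) → take B (24 @ 180) → take 23/37 of C → 128.05; 84/84 used.
5 item(s) taken whole; one partial (take 23/37 of C).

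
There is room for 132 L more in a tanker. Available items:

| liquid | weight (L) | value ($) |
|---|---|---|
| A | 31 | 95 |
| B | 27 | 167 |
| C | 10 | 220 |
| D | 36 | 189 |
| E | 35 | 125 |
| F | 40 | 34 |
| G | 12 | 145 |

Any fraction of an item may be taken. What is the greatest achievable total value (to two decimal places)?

882.77

Ratios (sorted): C 22.00, G 12.08, B 6.19, D 5.25, E 3.57, A 3.06, F 0.85
take C (10 @ 220); take G (12 @ 145); take B (27 @ 167); take D (36 @ 189); take E (35 @ 125); take 12/31 of A → 36.77. Capacity used 132/132.
Total value = 882.77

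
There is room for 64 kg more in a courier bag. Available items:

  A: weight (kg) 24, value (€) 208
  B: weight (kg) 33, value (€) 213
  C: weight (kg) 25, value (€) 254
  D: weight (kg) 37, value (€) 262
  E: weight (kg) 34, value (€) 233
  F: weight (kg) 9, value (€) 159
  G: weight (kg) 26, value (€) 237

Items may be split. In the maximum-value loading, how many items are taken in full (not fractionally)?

3

Sort by value per unit weight and fill in that order.
Order: F (159/9=17.67) > C (254/25=10.16) > G (237/26=9.12) > A (208/24=8.67) > D (262/37=7.08) > E (233/34=6.85) > B (213/33=6.45)
Fill: take F (9 @ 159) → take C (25 @ 254) → take G (26 @ 237) → take 4/24 of A → 34.67; 64/64 used.
3 item(s) taken whole; one partial (take 4/24 of A).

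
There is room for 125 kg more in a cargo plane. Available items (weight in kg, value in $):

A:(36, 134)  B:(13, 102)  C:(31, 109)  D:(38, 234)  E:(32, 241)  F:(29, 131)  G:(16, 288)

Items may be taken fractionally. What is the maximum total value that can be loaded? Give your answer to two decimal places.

982.45

Order: G (288/16=18.00) > B (102/13=7.85) > E (241/32=7.53) > D (234/38=6.16) > F (131/29=4.52) > A (134/36=3.72) > C (109/31=3.52)
Fill: take G (16 @ 288) → take B (13 @ 102) → take E (32 @ 241) → take D (38 @ 234) → take 26/29 of F → 117.45; 125/125 used.
Total value = 982.45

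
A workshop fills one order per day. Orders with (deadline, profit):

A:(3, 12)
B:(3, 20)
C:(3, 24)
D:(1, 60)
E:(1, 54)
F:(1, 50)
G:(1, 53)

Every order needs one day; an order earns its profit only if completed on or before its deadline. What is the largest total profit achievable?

104

Take jobs in profit order; each goes to the latest open slot no later than its deadline.
By profit: D(d1,60), E(d1,54), G(d1,53), F(d1,50), C(d3,24), B(d3,20), A(d3,12)
D→slot 1; E skipped; G skipped; F skipped; C→slot 3; B→slot 2; A skipped.
Profit = 60 + 20 + 24 = 104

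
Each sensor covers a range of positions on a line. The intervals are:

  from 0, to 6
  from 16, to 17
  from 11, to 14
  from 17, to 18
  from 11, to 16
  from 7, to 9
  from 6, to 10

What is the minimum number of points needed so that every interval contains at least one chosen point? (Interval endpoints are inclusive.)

By right end: [0,6]  [7,9]  [6,10]  [11,14]  [11,16]  [16,17]  [17,18]
[0,6] uncovered → point at 6; [7,9] uncovered → point at 9; [11,14] uncovered → point at 14; [16,17] uncovered → point at 17.
Points: 6, 9, 14, 17 (4 total).

4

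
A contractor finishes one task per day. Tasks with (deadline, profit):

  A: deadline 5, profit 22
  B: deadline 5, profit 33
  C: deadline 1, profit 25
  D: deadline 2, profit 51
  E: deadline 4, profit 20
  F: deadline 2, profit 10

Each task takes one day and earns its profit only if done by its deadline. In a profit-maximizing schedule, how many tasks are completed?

5

Sort by profit descending; place each in the latest free slot ≤ its deadline.
Profit order: D=51 B=33 C=25 A=22 E=20 F=10
Assign: D→slot 2, B→slot 5, C→slot 1, A→slot 4, E→slot 3, F skipped.
Slots: [1:C] [2:D] [3:E] [4:A] [5:B]
5 of 6 scheduled.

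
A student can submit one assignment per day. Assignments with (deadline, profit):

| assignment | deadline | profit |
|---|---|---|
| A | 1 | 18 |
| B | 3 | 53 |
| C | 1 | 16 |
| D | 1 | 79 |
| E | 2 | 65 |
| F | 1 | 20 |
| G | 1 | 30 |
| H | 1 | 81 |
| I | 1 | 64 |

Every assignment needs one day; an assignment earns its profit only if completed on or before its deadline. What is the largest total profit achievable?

Profit order: H=81 D=79 E=65 I=64 B=53 G=30 F=20 A=18 C=16
Assign: H→slot 1, D skipped, E→slot 2, I skipped, B→slot 3, G skipped, F skipped, A skipped, C skipped.
Slots: [1:H] [2:E] [3:B]
Profit = 81 + 65 + 53 = 199

199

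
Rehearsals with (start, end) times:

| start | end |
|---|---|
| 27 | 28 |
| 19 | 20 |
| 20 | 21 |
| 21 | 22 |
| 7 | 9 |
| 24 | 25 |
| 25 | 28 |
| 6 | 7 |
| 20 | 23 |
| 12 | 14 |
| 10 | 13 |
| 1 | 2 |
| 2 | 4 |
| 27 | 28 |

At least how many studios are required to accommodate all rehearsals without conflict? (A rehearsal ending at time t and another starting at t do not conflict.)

Count concurrent intervals with a sweep; the peak is the room count.
Events (time:±→running): 1:+→1 2:-→0 2:+→1 4:-→0 6:+→1 7:-→0 7:+→1 9:-→0 10:+→1 12:+→2 13:-→1 14:-→0 19:+→1 20:-→0 20:+→1 20:+→2 21:-→1 21:+→2 22:-→1 23:-→0 24:+→1 25:-→0 25:+→1 27:+→2 27:+→3 … peak 3.

3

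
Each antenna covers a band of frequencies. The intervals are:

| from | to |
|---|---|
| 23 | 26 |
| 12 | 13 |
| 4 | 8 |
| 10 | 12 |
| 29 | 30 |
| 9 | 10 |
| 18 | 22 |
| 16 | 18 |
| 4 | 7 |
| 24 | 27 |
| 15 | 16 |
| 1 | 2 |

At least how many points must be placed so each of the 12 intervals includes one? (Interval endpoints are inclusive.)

8

Sorted: [1,2] [4,7] [4,8] [9,10] [10,12] [12,13] [15,16] [16,18] [18,22] [23,26] [24,27] [29,30]
{[1,2]} hit by 2; {[4,7],[4,8]} hit by 7; {[9,10],[10,12]} hit by 10; {[12,13]} hit by 13; {[15,16],[16,18]} hit by 16; {[18,22]} hit by 22; {[23,26],[24,27]} hit by 26; {[29,30]} hit by 30.
Points: 2, 7, 10, 13, 16, 22, 26, 30 (8 total).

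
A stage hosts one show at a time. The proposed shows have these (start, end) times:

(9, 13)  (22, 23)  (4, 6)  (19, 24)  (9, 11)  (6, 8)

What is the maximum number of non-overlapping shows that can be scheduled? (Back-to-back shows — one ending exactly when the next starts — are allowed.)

4

By end time: (4,6), (6,8), (9,11), (9,13), (22,23), (19,24).
Pick (4,6); next start ≥ 6 → (6,8); next start ≥ 8 → (9,11); next start ≥ 11 → (22,23).
Selected 4 shows.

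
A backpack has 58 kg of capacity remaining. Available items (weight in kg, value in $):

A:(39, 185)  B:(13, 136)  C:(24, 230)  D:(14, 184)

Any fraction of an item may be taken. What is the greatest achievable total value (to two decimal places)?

Greedy by value/weight ratio, highest first.
Order: D (184/14=13.14) > B (136/13=10.46) > C (230/24=9.58) > A (185/39=4.74)
Fill: take D (14 @ 184) → take B (13 @ 136) → take C (24 @ 230) → take 7/39 of A → 33.21; 58/58 used.
Total value = 583.21

583.21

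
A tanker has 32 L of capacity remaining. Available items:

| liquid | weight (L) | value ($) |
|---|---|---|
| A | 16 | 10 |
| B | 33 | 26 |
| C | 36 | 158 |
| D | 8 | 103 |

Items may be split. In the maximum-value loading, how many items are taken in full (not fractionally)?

1

Sort by value per unit weight and fill in that order.
Ratios (sorted): D 12.88, C 4.39, B 0.79, A 0.62
take D (8 @ 103); take 24/36 of C → 105.33. Capacity used 32/32.
1 item(s) taken whole; one partial (take 24/36 of C).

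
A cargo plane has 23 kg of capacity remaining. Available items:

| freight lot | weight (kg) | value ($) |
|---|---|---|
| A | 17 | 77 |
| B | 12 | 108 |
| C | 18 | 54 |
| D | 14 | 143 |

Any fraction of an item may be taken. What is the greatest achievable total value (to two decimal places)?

224.00

Order: D (143/14=10.21) > B (108/12=9.00) > A (77/17=4.53) > C (54/18=3.00)
Fill: take D (14 @ 143) → take 9/12 of B → 81.00; 23/23 used.
Total value = 224.00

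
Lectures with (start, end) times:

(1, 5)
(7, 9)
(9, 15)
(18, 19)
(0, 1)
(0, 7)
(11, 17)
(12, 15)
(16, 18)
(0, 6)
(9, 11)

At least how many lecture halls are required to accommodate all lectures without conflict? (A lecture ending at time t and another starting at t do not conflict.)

Count concurrent intervals with a sweep; the peak is the room count.
starts: [0, 0, 0, 1, 7, 9, 9, 11, 12, 16, 18]
ends:   [1, 5, 6, 7, 9, 11, 15, 15, 17, 18, 19]
s0→1 s0→2 s0→3  — peak 3.

3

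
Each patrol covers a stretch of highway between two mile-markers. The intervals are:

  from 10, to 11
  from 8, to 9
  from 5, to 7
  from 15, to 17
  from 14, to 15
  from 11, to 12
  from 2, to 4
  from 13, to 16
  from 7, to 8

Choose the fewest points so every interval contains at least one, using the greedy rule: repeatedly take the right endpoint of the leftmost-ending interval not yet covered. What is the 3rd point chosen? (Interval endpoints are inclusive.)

9

Sorted: [2,4] [5,7] [7,8] [8,9] [10,11] [11,12] [14,15] [13,16] [15,17]
{[2,4]} hit by 4; {[5,7],[7,8]} hit by 7; {[8,9]} hit by 9; {[10,11],[11,12]} hit by 11; {[14,15],[13,16],[15,17]} hit by 15.
Points: 4, 7, 9, 11, 15 (5 total).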